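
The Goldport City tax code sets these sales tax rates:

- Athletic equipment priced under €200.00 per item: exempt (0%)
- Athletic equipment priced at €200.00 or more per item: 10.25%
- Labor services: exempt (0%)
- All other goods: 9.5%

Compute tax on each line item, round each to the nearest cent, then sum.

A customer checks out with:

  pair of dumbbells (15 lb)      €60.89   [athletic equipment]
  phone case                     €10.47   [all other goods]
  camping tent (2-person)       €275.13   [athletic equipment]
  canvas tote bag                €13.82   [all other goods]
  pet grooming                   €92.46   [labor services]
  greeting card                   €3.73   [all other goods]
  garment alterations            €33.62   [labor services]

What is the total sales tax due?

Pair of dumbbells (15 lb) €60.89: athletic equipment, under €200.00 → 0% → €0.00
Phone case €10.47: all other goods → 9.5% → €0.99
Camping tent (2-person) €275.13: athletic equipment, €200.00 or more → 10.25% → €28.20
Canvas tote bag €13.82: all other goods → 9.5% → €1.31
Pet grooming €92.46: labor services → 0% → €0.00
Greeting card €3.73: all other goods → 9.5% → €0.35
Garment alterations €33.62: labor services → 0% → €0.00
Total tax = €0.99 + €28.20 + €1.31 + €0.35 = €30.85

€30.85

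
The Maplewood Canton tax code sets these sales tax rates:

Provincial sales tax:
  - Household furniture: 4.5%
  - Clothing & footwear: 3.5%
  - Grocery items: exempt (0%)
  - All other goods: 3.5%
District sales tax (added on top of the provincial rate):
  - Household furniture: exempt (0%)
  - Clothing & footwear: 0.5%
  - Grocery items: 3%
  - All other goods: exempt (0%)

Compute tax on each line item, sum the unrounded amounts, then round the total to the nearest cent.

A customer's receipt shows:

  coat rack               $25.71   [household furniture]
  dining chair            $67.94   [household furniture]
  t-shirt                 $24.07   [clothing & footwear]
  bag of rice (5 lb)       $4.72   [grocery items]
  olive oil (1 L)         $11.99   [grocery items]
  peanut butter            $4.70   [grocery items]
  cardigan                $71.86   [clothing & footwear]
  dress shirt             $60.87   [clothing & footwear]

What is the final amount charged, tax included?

$282.99

Coat rack $25.71: household furniture → 4.5% + 0% district = 4.5% → $1.15695
Dining chair $67.94: household furniture → 4.5% + 0% district = 4.5% → $3.0573
T-shirt $24.07: clothing & footwear → 3.5% + 0.5% district = 4% → $0.9628
Bag of rice (5 lb) $4.72: grocery items → 0% + 3% district = 3% → $0.1416
Olive oil (1 L) $11.99: grocery items → 0% + 3% district = 3% → $0.3597
Peanut butter $4.70: grocery items → 0% + 3% district = 3% → $0.141
Cardigan $71.86: clothing & footwear → 3.5% + 0.5% district = 4% → $2.8744
Dress shirt $60.87: clothing & footwear → 3.5% + 0.5% district = 4% → $2.4348
Subtotal = $271.86; unrounded tax = $11.12855 → $11.13; total due = $282.99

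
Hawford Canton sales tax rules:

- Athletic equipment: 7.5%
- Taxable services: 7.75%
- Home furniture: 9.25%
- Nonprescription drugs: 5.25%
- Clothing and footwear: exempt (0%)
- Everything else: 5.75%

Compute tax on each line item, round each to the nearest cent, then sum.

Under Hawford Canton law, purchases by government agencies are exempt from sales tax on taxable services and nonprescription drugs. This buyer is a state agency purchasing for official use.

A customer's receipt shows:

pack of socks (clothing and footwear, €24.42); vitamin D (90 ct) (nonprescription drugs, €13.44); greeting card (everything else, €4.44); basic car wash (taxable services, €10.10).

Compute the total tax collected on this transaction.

Pack of socks €24.42: clothing and footwear → 0% → €0.00
Vitamin D (90 ct) €13.44: nonprescription drugs, buyer-exempt → 0% → €0.00
Greeting card €4.44: everything else → 5.75% → €0.26
Basic car wash €10.10: taxable services, buyer-exempt → 0% → €0.00
Total tax = €0.26

€0.26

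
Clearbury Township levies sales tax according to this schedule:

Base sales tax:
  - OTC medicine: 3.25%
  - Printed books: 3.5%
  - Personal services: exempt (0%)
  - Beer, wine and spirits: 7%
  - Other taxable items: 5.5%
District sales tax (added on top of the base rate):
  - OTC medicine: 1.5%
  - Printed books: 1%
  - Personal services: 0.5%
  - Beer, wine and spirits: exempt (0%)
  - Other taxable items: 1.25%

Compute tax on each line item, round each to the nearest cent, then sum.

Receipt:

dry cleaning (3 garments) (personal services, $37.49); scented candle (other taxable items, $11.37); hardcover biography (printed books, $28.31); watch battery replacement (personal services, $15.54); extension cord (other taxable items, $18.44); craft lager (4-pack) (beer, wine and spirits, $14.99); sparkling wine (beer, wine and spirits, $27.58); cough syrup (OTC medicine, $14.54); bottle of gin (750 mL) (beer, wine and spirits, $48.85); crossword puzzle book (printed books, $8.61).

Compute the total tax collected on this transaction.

Dry cleaning (3 garments) $37.49: personal services → 0% + 0.5% district = 0.5% → $0.19
Scented candle $11.37: other taxable items → 5.5% + 1.25% district = 6.75% → $0.77
Hardcover biography $28.31: printed books → 3.5% + 1% district = 4.5% → $1.27
Watch battery replacement $15.54: personal services → 0% + 0.5% district = 0.5% → $0.08
Extension cord $18.44: other taxable items → 5.5% + 1.25% district = 6.75% → $1.24
Craft lager (4-pack) $14.99: beer, wine and spirits → 7% + 0% district = 7% → $1.05
Sparkling wine $27.58: beer, wine and spirits → 7% + 0% district = 7% → $1.93
Cough syrup $14.54: OTC medicine → 3.25% + 1.5% district = 4.75% → $0.69
Bottle of gin (750 mL) $48.85: beer, wine and spirits → 7% + 0% district = 7% → $3.42
Crossword puzzle book $8.61: printed books → 3.5% + 1% district = 4.5% → $0.39
Total tax = $0.19 + $0.77 + $1.27 + $0.08 + $1.24 + $1.05 + $1.93 + $0.69 + $3.42 + $0.39 = $11.03

$11.03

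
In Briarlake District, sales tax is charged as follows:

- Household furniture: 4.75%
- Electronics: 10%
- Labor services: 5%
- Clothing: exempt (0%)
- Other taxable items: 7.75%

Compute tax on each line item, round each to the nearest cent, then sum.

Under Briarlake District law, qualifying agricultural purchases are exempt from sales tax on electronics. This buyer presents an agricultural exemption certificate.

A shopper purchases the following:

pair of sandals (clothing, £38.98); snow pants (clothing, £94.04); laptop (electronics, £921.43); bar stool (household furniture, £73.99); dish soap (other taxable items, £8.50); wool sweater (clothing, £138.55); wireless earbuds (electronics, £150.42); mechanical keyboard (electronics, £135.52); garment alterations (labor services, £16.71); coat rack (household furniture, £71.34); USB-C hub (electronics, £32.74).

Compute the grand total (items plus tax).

Pair of sandals £38.98: clothing → 0% → £0.00
Snow pants £94.04: clothing → 0% → £0.00
Laptop £921.43: electronics, buyer-exempt → 0% → £0.00
Bar stool £73.99: household furniture → 4.75% → £3.51
Dish soap £8.50: other taxable items → 7.75% → £0.66
Wool sweater £138.55: clothing → 0% → £0.00
Wireless earbuds £150.42: electronics, buyer-exempt → 0% → £0.00
Mechanical keyboard £135.52: electronics, buyer-exempt → 0% → £0.00
Garment alterations £16.71: labor services → 5% → £0.84
Coat rack £71.34: household furniture → 4.75% → £3.39
USB-C hub £32.74: electronics, buyer-exempt → 0% → £0.00
Subtotal = £1682.22; tax = £8.40; total due = £1690.62

£1690.62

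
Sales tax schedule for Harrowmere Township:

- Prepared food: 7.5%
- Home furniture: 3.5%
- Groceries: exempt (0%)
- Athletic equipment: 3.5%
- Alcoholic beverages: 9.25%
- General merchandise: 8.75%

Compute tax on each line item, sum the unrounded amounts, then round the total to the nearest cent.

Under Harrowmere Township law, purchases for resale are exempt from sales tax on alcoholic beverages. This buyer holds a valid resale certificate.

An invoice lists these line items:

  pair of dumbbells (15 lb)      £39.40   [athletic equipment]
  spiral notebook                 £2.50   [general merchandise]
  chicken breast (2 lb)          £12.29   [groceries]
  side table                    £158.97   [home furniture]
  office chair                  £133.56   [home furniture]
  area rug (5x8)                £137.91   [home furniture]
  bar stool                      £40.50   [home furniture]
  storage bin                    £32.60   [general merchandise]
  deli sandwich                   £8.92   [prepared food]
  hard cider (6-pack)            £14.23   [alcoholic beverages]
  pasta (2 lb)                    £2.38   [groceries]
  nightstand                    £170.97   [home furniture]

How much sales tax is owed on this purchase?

Pair of dumbbells (15 lb) £39.40: athletic equipment → 3.5% → £1.379
Spiral notebook £2.50: general merchandise → 8.75% → £0.21875
Chicken breast (2 lb) £12.29: groceries → 0% → £0.00
Side table £158.97: home furniture → 3.5% → £5.56395
Office chair £133.56: home furniture → 3.5% → £4.6746
Area rug (5x8) £137.91: home furniture → 3.5% → £4.82685
Bar stool £40.50: home furniture → 3.5% → £1.4175
Storage bin £32.60: general merchandise → 8.75% → £2.8525
Deli sandwich £8.92: prepared food → 7.5% → £0.669
Hard cider (6-pack) £14.23: alcoholic beverages, buyer-exempt → 0% → £0.00
Pasta (2 lb) £2.38: groceries → 0% → £0.00
Nightstand £170.97: home furniture → 3.5% → £5.98395
Unrounded tax sum = £27.5861 → £27.59

£27.59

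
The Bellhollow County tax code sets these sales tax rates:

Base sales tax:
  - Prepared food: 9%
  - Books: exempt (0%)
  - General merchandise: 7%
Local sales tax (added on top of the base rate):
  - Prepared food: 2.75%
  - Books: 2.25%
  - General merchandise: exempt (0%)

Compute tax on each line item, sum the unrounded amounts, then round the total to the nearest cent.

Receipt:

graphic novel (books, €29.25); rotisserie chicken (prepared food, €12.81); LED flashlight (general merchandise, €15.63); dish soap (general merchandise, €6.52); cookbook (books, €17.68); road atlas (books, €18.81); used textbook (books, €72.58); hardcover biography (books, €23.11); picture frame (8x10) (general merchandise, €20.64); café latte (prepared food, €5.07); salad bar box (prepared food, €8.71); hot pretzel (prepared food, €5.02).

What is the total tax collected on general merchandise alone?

€3.00

LED flashlight €15.63: general merchandise → 7% + 0% local = 7% → €1.0941
Dish soap €6.52: general merchandise → 7% + 0% local = 7% → €0.4564
Picture frame (8x10) €20.64: general merchandise → 7% + 0% local = 7% → €1.4448
Tax on general merchandise: unrounded sum = €2.9953 → €3.00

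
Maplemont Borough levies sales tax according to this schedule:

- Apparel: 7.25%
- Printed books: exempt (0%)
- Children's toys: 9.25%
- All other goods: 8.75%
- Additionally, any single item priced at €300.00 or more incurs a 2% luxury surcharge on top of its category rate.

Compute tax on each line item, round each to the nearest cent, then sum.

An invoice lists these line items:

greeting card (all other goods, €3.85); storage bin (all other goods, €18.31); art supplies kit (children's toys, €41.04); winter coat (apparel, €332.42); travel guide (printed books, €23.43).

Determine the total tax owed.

€36.49

Greeting card €3.85: all other goods → 8.75% → €0.34
Storage bin €18.31: all other goods → 8.75% → €1.60
Art supplies kit €41.04: children's toys → 9.25% → €3.80
Winter coat €332.42: apparel → 7.25% + 2% surcharge = 9.25% → €30.75
Travel guide €23.43: printed books → 0% → €0.00
Total tax = €0.34 + €1.60 + €3.80 + €30.75 = €36.49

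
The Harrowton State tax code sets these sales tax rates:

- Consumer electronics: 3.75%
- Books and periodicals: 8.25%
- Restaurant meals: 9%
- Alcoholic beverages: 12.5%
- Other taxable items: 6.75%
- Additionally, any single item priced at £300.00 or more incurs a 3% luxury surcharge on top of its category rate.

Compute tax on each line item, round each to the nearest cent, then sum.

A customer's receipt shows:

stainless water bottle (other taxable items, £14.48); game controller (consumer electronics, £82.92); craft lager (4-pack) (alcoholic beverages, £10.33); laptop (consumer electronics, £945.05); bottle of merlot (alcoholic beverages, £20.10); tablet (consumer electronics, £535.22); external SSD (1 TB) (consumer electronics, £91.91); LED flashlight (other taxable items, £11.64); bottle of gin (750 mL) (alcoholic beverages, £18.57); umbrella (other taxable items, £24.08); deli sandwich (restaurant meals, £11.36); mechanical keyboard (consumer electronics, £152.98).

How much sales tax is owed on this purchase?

£122.76

Stainless water bottle £14.48: other taxable items → 6.75% → £0.98
Game controller £82.92: consumer electronics → 3.75% → £3.11
Craft lager (4-pack) £10.33: alcoholic beverages → 12.5% → £1.29
Laptop £945.05: consumer electronics → 3.75% + 3% surcharge = 6.75% → £63.79
Bottle of merlot £20.10: alcoholic beverages → 12.5% → £2.51
Tablet £535.22: consumer electronics → 3.75% + 3% surcharge = 6.75% → £36.13
External SSD (1 TB) £91.91: consumer electronics → 3.75% → £3.45
LED flashlight £11.64: other taxable items → 6.75% → £0.79
Bottle of gin (750 mL) £18.57: alcoholic beverages → 12.5% → £2.32
Umbrella £24.08: other taxable items → 6.75% → £1.63
Deli sandwich £11.36: restaurant meals → 9% → £1.02
Mechanical keyboard £152.98: consumer electronics → 3.75% → £5.74
Total tax = £0.98 + £3.11 + £1.29 + £63.79 + £2.51 + £36.13 + £3.45 + £0.79 + £2.32 + £1.63 + £1.02 + £5.74 = £122.76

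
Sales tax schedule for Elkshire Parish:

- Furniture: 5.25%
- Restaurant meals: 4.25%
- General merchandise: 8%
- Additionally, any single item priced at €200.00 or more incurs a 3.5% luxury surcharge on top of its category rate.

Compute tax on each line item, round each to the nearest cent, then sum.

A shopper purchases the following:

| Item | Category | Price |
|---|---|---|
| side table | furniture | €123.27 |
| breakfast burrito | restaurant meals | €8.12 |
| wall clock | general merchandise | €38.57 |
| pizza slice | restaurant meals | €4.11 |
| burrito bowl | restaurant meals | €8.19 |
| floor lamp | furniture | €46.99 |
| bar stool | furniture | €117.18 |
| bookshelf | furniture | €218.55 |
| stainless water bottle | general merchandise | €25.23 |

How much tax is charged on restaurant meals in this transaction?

€0.87

Breakfast burrito €8.12: restaurant meals → 4.25% → €0.35
Pizza slice €4.11: restaurant meals → 4.25% → €0.17
Burrito bowl €8.19: restaurant meals → 4.25% → €0.35
Tax on restaurant meals = €0.35 + €0.17 + €0.35 = €0.87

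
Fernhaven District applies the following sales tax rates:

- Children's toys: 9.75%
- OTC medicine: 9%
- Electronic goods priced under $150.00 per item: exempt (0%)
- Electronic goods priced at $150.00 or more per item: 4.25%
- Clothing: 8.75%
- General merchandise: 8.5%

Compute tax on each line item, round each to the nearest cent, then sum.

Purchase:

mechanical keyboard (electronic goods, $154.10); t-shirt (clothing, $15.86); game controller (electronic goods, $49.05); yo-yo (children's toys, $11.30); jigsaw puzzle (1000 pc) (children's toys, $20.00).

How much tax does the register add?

$10.99

Mechanical keyboard $154.10: electronic goods, $150.00 or more → 4.25% → $6.55
T-shirt $15.86: clothing → 8.75% → $1.39
Game controller $49.05: electronic goods, under $150.00 → 0% → $0.00
Yo-yo $11.30: children's toys → 9.75% → $1.10
Jigsaw puzzle (1000 pc) $20.00: children's toys → 9.75% → $1.95
Total tax = $6.55 + $1.39 + $1.10 + $1.95 = $10.99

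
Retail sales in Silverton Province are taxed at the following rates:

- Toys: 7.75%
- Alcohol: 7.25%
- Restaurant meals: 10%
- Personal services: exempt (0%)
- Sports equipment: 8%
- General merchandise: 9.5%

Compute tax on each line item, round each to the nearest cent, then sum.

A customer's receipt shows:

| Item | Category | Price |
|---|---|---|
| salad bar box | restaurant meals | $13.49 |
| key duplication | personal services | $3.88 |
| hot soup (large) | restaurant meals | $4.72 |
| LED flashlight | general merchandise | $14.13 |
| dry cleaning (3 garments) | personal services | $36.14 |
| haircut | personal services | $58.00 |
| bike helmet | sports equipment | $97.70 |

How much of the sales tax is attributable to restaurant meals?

$1.82

Salad bar box $13.49: restaurant meals → 10% → $1.35
Hot soup (large) $4.72: restaurant meals → 10% → $0.47
Tax on restaurant meals = $1.35 + $0.47 = $1.82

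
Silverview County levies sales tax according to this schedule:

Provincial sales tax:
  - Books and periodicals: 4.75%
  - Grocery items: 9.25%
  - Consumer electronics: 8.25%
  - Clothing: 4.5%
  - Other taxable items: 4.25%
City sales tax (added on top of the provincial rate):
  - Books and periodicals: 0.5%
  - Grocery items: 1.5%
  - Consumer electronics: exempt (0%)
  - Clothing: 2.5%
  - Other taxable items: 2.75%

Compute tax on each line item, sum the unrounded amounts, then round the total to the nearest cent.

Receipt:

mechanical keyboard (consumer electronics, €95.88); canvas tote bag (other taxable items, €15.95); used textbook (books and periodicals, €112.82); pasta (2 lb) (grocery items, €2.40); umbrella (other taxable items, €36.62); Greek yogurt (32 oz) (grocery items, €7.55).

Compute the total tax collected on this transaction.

€18.58

Mechanical keyboard €95.88: consumer electronics → 8.25% + 0% city = 8.25% → €7.9101
Canvas tote bag €15.95: other taxable items → 4.25% + 2.75% city = 7% → €1.1165
Used textbook €112.82: books and periodicals → 4.75% + 0.5% city = 5.25% → €5.92305
Pasta (2 lb) €2.40: grocery items → 9.25% + 1.5% city = 10.75% → €0.258
Umbrella €36.62: other taxable items → 4.25% + 2.75% city = 7% → €2.5634
Greek yogurt (32 oz) €7.55: grocery items → 9.25% + 1.5% city = 10.75% → €0.811625
Unrounded tax sum = €18.582675 → €18.58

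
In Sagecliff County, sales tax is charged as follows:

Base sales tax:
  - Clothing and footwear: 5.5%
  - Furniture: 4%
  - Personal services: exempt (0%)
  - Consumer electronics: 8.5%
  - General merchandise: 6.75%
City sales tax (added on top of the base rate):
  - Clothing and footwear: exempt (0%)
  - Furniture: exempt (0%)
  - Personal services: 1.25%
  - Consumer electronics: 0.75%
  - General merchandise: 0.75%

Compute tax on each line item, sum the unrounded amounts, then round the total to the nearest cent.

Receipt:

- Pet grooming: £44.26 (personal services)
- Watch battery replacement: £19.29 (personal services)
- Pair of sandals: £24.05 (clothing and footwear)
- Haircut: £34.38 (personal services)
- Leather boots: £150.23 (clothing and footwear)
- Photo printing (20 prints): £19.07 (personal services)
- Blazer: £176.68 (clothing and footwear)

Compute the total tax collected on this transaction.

£20.77

Pet grooming £44.26: personal services → 0% + 1.25% city = 1.25% → £0.55325
Watch battery replacement £19.29: personal services → 0% + 1.25% city = 1.25% → £0.241125
Pair of sandals £24.05: clothing and footwear → 5.5% + 0% city = 5.5% → £1.32275
Haircut £34.38: personal services → 0% + 1.25% city = 1.25% → £0.42975
Leather boots £150.23: clothing and footwear → 5.5% + 0% city = 5.5% → £8.26265
Photo printing (20 prints) £19.07: personal services → 0% + 1.25% city = 1.25% → £0.238375
Blazer £176.68: clothing and footwear → 5.5% + 0% city = 5.5% → £9.7174
Unrounded tax sum = £20.7653 → £20.77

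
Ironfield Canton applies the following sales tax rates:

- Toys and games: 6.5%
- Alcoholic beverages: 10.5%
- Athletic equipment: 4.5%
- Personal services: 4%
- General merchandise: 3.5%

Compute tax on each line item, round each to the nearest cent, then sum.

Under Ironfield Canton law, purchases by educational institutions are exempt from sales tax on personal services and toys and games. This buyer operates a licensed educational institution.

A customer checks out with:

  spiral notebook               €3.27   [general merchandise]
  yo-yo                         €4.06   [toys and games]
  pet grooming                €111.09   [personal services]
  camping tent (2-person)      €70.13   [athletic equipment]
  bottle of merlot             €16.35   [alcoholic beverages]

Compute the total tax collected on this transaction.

Spiral notebook €3.27: general merchandise → 3.5% → €0.11
Yo-yo €4.06: toys and games, buyer-exempt → 0% → €0.00
Pet grooming €111.09: personal services, buyer-exempt → 0% → €0.00
Camping tent (2-person) €70.13: athletic equipment → 4.5% → €3.16
Bottle of merlot €16.35: alcoholic beverages → 10.5% → €1.72
Total tax = €0.11 + €3.16 + €1.72 = €4.99

€4.99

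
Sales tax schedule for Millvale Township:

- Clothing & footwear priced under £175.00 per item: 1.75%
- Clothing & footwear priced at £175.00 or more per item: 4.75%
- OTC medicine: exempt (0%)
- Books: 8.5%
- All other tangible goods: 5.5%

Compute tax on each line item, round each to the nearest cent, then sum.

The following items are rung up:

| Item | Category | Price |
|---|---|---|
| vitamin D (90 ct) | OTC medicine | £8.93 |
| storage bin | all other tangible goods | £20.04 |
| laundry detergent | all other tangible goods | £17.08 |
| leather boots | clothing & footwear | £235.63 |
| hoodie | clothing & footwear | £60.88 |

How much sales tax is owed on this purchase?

Vitamin D (90 ct) £8.93: OTC medicine → 0% → £0.00
Storage bin £20.04: all other tangible goods → 5.5% → £1.10
Laundry detergent £17.08: all other tangible goods → 5.5% → £0.94
Leather boots £235.63: clothing & footwear, £175.00 or more → 4.75% → £11.19
Hoodie £60.88: clothing & footwear, under £175.00 → 1.75% → £1.07
Total tax = £1.10 + £0.94 + £11.19 + £1.07 = £14.30

£14.30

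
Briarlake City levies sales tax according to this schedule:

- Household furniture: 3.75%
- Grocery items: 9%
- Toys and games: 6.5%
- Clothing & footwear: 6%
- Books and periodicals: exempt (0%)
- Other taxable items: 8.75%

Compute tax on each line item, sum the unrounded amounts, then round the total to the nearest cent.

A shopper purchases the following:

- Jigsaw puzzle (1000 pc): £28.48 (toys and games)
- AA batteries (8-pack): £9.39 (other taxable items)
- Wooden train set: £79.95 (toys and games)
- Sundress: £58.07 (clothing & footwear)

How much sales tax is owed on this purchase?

Jigsaw puzzle (1000 pc) £28.48: toys and games → 6.5% → £1.8512
AA batteries (8-pack) £9.39: other taxable items → 8.75% → £0.821625
Wooden train set £79.95: toys and games → 6.5% → £5.19675
Sundress £58.07: clothing & footwear → 6% → £3.4842
Unrounded tax sum = £11.353775 → £11.35

£11.35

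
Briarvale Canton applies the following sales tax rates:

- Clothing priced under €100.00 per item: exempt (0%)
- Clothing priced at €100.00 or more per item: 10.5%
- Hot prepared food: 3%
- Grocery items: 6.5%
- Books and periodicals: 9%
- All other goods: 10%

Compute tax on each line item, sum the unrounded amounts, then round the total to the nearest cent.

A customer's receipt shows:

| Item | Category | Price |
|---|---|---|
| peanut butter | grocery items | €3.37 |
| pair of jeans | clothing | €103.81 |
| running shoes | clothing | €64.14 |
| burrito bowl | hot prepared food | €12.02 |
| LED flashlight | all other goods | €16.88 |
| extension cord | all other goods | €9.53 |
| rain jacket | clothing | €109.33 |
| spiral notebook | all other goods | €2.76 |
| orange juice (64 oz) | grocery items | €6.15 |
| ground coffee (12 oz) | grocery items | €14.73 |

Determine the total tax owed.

Peanut butter €3.37: grocery items → 6.5% → €0.21905
Pair of jeans €103.81: clothing, €100.00 or more → 10.5% → €10.90005
Running shoes €64.14: clothing, under €100.00 → 0% → €0.00
Burrito bowl €12.02: hot prepared food → 3% → €0.3606
LED flashlight €16.88: all other goods → 10% → €1.688
Extension cord €9.53: all other goods → 10% → €0.953
Rain jacket €109.33: clothing, €100.00 or more → 10.5% → €11.47965
Spiral notebook €2.76: all other goods → 10% → €0.276
Orange juice (64 oz) €6.15: grocery items → 6.5% → €0.39975
Ground coffee (12 oz) €14.73: grocery items → 6.5% → €0.95745
Unrounded tax sum = €27.23355 → €27.23

€27.23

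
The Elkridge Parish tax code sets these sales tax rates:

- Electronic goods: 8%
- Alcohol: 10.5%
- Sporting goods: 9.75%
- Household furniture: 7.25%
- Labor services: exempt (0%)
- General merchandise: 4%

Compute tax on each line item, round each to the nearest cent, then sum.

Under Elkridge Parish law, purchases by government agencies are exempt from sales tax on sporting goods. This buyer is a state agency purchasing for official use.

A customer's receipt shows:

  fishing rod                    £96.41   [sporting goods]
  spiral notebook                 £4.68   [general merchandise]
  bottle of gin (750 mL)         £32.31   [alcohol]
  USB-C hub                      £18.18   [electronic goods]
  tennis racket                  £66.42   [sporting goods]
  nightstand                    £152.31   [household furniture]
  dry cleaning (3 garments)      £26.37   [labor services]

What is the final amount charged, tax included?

£412.75

Fishing rod £96.41: sporting goods, buyer-exempt → 0% → £0.00
Spiral notebook £4.68: general merchandise → 4% → £0.19
Bottle of gin (750 mL) £32.31: alcohol → 10.5% → £3.39
USB-C hub £18.18: electronic goods → 8% → £1.45
Tennis racket £66.42: sporting goods, buyer-exempt → 0% → £0.00
Nightstand £152.31: household furniture → 7.25% → £11.04
Dry cleaning (3 garments) £26.37: labor services → 0% → £0.00
Subtotal = £396.68; tax = £16.07; total due = £412.75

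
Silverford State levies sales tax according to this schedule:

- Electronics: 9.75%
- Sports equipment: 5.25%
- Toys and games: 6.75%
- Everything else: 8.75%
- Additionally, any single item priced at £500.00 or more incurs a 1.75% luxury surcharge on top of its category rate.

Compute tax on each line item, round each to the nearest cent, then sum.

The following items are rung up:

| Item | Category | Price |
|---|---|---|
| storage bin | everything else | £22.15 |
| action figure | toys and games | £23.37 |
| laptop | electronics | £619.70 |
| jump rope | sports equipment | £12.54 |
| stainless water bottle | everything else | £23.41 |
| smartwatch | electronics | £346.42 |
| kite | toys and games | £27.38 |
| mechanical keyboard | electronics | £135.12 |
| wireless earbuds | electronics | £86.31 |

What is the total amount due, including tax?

£1431.12

Storage bin £22.15: everything else → 8.75% → £1.94
Action figure £23.37: toys and games → 6.75% → £1.58
Laptop £619.70: electronics → 9.75% + 1.75% surcharge = 11.5% → £71.27
Jump rope £12.54: sports equipment → 5.25% → £0.66
Stainless water bottle £23.41: everything else → 8.75% → £2.05
Smartwatch £346.42: electronics → 9.75% → £33.78
Kite £27.38: toys and games → 6.75% → £1.85
Mechanical keyboard £135.12: electronics → 9.75% → £13.17
Wireless earbuds £86.31: electronics → 9.75% → £8.42
Subtotal = £1296.40; tax = £134.72; total due = £1431.12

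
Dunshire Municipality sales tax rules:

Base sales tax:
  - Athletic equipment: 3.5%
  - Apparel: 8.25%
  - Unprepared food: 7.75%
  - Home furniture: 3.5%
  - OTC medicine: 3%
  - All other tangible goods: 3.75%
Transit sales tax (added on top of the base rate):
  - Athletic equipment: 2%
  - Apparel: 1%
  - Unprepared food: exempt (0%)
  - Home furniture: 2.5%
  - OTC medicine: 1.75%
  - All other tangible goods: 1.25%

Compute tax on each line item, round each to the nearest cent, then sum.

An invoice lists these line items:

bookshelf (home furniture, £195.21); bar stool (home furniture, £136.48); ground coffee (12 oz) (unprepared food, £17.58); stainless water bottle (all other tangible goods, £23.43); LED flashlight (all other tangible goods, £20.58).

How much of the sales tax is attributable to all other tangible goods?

£2.20

Stainless water bottle £23.43: all other tangible goods → 3.75% + 1.25% transit = 5% → £1.17
LED flashlight £20.58: all other tangible goods → 3.75% + 1.25% transit = 5% → £1.03
Tax on all other tangible goods = £1.17 + £1.03 = £2.20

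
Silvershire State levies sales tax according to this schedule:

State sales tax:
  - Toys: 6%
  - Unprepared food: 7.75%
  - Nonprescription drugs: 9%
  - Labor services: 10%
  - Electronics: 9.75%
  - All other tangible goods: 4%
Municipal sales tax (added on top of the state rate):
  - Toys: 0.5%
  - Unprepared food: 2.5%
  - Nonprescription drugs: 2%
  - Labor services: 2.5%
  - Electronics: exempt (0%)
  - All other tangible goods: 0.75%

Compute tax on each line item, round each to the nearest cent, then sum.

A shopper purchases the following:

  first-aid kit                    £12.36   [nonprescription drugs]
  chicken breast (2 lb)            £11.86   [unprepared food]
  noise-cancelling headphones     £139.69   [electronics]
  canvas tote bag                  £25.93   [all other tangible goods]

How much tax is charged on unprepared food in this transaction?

Chicken breast (2 lb) £11.86: unprepared food → 7.75% + 2.5% municipal = 10.25% → £1.22
Tax on unprepared food = £1.22

£1.22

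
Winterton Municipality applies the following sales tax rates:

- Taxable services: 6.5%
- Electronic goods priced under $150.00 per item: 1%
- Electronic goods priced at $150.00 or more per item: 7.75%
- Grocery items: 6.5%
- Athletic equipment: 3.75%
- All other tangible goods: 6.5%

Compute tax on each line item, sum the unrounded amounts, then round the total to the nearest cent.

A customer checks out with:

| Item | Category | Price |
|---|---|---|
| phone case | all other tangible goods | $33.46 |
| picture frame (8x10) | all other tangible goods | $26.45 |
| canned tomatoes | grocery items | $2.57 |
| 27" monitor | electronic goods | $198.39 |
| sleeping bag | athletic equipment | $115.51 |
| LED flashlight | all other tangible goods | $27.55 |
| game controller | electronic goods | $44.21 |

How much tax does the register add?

Phone case $33.46: all other tangible goods → 6.5% → $2.1749
Picture frame (8x10) $26.45: all other tangible goods → 6.5% → $1.71925
Canned tomatoes $2.57: grocery items → 6.5% → $0.16705
27" monitor $198.39: electronic goods, $150.00 or more → 7.75% → $15.375225
Sleeping bag $115.51: athletic equipment → 3.75% → $4.331625
LED flashlight $27.55: all other tangible goods → 6.5% → $1.79075
Game controller $44.21: electronic goods, under $150.00 → 1% → $0.4421
Unrounded tax sum = $26.0009 → $26.00

$26.00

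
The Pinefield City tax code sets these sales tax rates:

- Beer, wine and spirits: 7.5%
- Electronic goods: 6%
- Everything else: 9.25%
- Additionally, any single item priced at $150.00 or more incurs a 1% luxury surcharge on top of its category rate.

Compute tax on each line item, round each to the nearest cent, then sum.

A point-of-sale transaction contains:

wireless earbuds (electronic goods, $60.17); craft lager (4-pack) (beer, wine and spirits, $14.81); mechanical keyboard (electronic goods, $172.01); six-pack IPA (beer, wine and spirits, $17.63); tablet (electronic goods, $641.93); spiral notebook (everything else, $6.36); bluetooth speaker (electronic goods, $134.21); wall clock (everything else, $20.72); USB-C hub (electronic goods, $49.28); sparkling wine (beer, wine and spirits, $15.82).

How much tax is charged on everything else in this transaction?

Spiral notebook $6.36: everything else → 9.25% → $0.59
Wall clock $20.72: everything else → 9.25% → $1.92
Tax on everything else = $0.59 + $1.92 = $2.51

$2.51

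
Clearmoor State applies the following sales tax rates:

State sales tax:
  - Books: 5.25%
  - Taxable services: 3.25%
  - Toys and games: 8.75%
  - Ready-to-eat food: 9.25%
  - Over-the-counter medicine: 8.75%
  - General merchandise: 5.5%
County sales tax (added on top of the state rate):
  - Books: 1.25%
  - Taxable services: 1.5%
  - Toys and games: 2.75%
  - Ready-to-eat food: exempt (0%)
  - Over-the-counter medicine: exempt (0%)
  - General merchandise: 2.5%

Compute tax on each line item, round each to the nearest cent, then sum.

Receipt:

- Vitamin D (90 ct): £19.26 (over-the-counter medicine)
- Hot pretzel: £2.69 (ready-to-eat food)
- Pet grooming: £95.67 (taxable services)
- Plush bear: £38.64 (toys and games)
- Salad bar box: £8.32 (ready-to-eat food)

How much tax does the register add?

Vitamin D (90 ct) £19.26: over-the-counter medicine → 8.75% + 0% county = 8.75% → £1.69
Hot pretzel £2.69: ready-to-eat food → 9.25% + 0% county = 9.25% → £0.25
Pet grooming £95.67: taxable services → 3.25% + 1.5% county = 4.75% → £4.54
Plush bear £38.64: toys and games → 8.75% + 2.75% county = 11.5% → £4.44
Salad bar box £8.32: ready-to-eat food → 9.25% + 0% county = 9.25% → £0.77
Total tax = £1.69 + £0.25 + £4.54 + £4.44 + £0.77 = £11.69

£11.69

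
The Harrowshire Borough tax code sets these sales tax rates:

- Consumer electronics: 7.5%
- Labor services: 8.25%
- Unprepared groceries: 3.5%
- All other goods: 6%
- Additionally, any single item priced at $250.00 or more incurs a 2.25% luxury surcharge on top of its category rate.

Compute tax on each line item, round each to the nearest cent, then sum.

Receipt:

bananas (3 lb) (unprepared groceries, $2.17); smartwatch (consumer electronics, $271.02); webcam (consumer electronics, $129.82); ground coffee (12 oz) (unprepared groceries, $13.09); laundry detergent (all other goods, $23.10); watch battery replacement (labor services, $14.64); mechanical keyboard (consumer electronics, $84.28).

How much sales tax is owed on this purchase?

$45.62

Bananas (3 lb) $2.17: unprepared groceries → 3.5% → $0.08
Smartwatch $271.02: consumer electronics → 7.5% + 2.25% surcharge = 9.75% → $26.42
Webcam $129.82: consumer electronics → 7.5% → $9.74
Ground coffee (12 oz) $13.09: unprepared groceries → 3.5% → $0.46
Laundry detergent $23.10: all other goods → 6% → $1.39
Watch battery replacement $14.64: labor services → 8.25% → $1.21
Mechanical keyboard $84.28: consumer electronics → 7.5% → $6.32
Total tax = $0.08 + $26.42 + $9.74 + $0.46 + $1.39 + $1.21 + $6.32 = $45.62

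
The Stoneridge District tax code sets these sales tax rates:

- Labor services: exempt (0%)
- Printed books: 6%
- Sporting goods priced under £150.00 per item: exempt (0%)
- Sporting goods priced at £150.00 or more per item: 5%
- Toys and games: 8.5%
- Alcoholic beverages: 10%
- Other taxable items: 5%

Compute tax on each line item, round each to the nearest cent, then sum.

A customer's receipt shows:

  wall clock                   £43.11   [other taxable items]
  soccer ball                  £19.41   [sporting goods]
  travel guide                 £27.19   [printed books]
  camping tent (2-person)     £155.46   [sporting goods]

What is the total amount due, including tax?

Wall clock £43.11: other taxable items → 5% → £2.16
Soccer ball £19.41: sporting goods, under £150.00 → 0% → £0.00
Travel guide £27.19: printed books → 6% → £1.63
Camping tent (2-person) £155.46: sporting goods, £150.00 or more → 5% → £7.77
Subtotal = £245.17; tax = £11.56; total due = £256.73

£256.73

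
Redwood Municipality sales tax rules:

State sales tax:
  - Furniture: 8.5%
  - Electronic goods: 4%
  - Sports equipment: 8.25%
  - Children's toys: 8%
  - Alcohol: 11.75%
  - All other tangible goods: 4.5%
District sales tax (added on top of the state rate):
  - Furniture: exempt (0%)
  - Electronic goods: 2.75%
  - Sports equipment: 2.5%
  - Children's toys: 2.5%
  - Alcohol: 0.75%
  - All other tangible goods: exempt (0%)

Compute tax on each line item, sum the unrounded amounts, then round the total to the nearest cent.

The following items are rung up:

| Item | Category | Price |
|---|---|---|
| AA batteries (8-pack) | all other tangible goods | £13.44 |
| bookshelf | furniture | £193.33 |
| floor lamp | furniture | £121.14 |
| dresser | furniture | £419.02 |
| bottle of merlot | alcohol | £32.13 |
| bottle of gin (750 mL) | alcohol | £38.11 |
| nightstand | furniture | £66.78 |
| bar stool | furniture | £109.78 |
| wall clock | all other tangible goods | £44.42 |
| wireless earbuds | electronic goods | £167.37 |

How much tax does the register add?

£100.04

AA batteries (8-pack) £13.44: all other tangible goods → 4.5% + 0% district = 4.5% → £0.6048
Bookshelf £193.33: furniture → 8.5% + 0% district = 8.5% → £16.43305
Floor lamp £121.14: furniture → 8.5% + 0% district = 8.5% → £10.2969
Dresser £419.02: furniture → 8.5% + 0% district = 8.5% → £35.6167
Bottle of merlot £32.13: alcohol → 11.75% + 0.75% district = 12.5% → £4.01625
Bottle of gin (750 mL) £38.11: alcohol → 11.75% + 0.75% district = 12.5% → £4.76375
Nightstand £66.78: furniture → 8.5% + 0% district = 8.5% → £5.6763
Bar stool £109.78: furniture → 8.5% + 0% district = 8.5% → £9.3313
Wall clock £44.42: all other tangible goods → 4.5% + 0% district = 4.5% → £1.9989
Wireless earbuds £167.37: electronic goods → 4% + 2.75% district = 6.75% → £11.297475
Unrounded tax sum = £100.035425 → £100.04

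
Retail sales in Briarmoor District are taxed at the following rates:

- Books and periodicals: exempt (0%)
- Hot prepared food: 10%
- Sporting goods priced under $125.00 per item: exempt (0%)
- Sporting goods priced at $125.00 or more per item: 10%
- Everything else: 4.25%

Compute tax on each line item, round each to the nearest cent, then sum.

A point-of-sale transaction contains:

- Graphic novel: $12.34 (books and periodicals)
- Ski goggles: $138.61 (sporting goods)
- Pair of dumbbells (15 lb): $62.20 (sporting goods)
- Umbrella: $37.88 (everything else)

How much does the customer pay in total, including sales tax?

$266.50

Graphic novel $12.34: books and periodicals → 0% → $0.00
Ski goggles $138.61: sporting goods, $125.00 or more → 10% → $13.86
Pair of dumbbells (15 lb) $62.20: sporting goods, under $125.00 → 0% → $0.00
Umbrella $37.88: everything else → 4.25% → $1.61
Subtotal = $251.03; tax = $15.47; total due = $266.50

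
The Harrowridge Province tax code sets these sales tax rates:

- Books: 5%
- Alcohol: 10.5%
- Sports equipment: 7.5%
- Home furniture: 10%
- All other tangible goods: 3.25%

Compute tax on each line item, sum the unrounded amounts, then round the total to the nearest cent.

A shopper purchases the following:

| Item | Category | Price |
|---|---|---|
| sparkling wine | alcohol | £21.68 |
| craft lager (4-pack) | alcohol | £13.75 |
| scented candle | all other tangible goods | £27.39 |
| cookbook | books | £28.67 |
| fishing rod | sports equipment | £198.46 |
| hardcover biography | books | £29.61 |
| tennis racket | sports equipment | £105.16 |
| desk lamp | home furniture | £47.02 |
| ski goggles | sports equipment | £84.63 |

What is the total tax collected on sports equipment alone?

£29.12

Fishing rod £198.46: sports equipment → 7.5% → £14.8845
Tennis racket £105.16: sports equipment → 7.5% → £7.887
Ski goggles £84.63: sports equipment → 7.5% → £6.34725
Tax on sports equipment: unrounded sum = £29.11875 → £29.12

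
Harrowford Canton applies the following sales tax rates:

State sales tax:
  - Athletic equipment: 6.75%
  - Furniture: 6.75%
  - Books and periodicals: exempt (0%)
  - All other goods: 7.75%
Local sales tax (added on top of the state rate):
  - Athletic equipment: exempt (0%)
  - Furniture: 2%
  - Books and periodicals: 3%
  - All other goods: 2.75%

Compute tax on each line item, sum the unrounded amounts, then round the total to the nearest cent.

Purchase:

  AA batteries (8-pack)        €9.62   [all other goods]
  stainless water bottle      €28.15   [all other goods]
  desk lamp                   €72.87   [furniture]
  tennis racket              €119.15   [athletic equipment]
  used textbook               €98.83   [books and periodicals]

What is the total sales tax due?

€21.35

AA batteries (8-pack) €9.62: all other goods → 7.75% + 2.75% local = 10.5% → €1.0101
Stainless water bottle €28.15: all other goods → 7.75% + 2.75% local = 10.5% → €2.95575
Desk lamp €72.87: furniture → 6.75% + 2% local = 8.75% → €6.376125
Tennis racket €119.15: athletic equipment → 6.75% + 0% local = 6.75% → €8.042625
Used textbook €98.83: books and periodicals → 0% + 3% local = 3% → €2.9649
Unrounded tax sum = €21.3495 → €21.35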